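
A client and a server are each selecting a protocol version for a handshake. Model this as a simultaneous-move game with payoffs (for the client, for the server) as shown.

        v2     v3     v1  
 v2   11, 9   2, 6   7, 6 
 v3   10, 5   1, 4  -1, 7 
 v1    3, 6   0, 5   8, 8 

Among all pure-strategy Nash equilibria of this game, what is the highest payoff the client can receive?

11

Both v2 is a pure NE (the client: 11 ≥ 10; the server: 9 ≥ 6). The client gets 11.
Both v1 is a pure NE (the client: 8 ≥ 7; the server: 8 ≥ 6). The client gets 8.
Every other cell has a profitable deviation for at least one player. Highest of {11, 8} is 11.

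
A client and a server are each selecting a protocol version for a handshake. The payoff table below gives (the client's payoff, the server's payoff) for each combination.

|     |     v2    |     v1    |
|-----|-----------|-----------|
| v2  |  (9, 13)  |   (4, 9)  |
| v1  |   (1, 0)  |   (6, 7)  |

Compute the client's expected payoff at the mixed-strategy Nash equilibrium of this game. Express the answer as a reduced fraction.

The server mixes with probability q on v2, chosen so the client is indifferent: 9q + 4(1−q) = 1q + 6(1−q) gives q = 1/5.
The client's expected payoff (from either row, since indifferent) is 9·1/5 + 4·4/5 = 5.

5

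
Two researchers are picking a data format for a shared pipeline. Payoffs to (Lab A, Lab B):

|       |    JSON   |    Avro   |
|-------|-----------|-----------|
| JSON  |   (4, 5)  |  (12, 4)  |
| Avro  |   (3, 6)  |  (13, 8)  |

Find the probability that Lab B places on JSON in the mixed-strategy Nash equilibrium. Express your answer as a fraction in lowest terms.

Lab B's mix q on JSON must make Lab A indifferent between JSON and Avro.
Lab A's payoff from JSON: 4q + 12(1−q). From Avro: 3q + 13(1−q).
Set equal: 1q = 1(1−q) → q = 1/2.

1/2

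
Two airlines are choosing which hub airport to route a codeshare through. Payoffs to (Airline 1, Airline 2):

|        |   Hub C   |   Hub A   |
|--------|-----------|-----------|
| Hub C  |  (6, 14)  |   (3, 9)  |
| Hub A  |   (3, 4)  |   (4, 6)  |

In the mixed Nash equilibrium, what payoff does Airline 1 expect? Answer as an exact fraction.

15/4

Airline 2 mixes with probability q on Hub C, chosen so Airline 1 is indifferent: 6q + 3(1−q) = 3q + 4(1−q) gives q = 1/4.
Airline 1's expected payoff (from either row, since indifferent) is 6·1/4 + 3·3/4 = 15/4.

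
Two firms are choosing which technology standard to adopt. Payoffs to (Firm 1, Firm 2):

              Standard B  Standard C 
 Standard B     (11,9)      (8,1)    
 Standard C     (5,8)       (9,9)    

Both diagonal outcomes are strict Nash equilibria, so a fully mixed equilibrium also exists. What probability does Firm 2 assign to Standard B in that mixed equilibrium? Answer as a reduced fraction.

Firm 2's mix q on Standard B must make Firm 1 indifferent between Standard B and Standard C.
Firm 1's payoff from Standard B: 11q + 8(1−q). From Standard C: 5q + 9(1−q).
Set equal: 6q = 1(1−q) → q = 1/7.

1/7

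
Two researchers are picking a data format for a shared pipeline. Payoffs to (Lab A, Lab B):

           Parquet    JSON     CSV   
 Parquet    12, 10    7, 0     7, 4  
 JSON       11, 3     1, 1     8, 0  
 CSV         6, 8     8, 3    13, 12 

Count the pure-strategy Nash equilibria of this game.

2

Both Parquet: Lab A gets 12 (best alternative 11); Lab B gets 10 (best alternative 4). Neither deviates — NE.
Both CSV: Lab A gets 13 (best alternative 8); Lab B gets 12 (best alternative 8). Neither deviates — NE.
Both JSON is not a NE: Lab A would switch to CSV (8 > 1).
No other cell survives both best-response checks, so there are 2 pure NE.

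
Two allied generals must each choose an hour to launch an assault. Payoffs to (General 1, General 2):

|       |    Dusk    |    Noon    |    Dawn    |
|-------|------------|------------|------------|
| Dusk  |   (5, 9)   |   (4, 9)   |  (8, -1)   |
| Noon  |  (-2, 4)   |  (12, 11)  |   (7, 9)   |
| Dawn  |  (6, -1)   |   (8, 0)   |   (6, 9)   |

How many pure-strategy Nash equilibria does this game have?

Both Noon: General 1 gets 12 (best alternative 8); General 2 gets 11 (best alternative 9). Neither deviates — NE.
Both Dawn is not a NE: General 1 would switch to Dusk (8 > 6).
No other cell survives both best-response checks, so there is 1 pure NE.

1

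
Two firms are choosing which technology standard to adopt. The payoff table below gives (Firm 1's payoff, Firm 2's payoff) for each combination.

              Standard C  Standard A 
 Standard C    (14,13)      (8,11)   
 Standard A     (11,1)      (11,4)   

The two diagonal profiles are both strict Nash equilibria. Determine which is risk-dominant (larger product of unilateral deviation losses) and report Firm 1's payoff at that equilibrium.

At both Standard C: Firm 1 loses 14 − 11 = 3 by deviating; Firm 2 loses 13 − 11 = 2. Product = 3·2 = 6.
At both Standard A: Firm 1 loses 11 − 8 = 3 by deviating; Firm 2 loses 4 − 1 = 3. Product = 3·3 = 9.
9 > 6, so both Standard A is risk-dominant. Firm 1's payoff there is 11.

11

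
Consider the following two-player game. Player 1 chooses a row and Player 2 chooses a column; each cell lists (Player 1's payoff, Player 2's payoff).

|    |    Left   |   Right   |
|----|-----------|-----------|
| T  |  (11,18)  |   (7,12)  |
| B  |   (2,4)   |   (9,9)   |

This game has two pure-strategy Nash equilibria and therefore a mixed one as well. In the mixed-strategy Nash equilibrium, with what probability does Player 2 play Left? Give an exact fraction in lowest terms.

2/11

Player 2's mix q on Left must make Player 1 indifferent between T and B.
Player 1's payoff from T: 11q + 7(1−q). From B: 2q + 9(1−q).
Set equal: 9q = 2(1−q) → q = 2/11.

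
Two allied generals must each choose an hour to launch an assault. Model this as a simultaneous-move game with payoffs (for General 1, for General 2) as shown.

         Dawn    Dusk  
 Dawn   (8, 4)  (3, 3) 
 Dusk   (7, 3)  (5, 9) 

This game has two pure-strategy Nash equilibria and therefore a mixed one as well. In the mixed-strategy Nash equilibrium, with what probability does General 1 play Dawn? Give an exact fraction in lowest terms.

6/7

General 1's mix p on Dawn must make General 2 indifferent between Dawn and Dusk.
General 2's payoff from Dawn: 4p + 3(1−p). From Dusk: 3p + 9(1−p).
Set equal: 1p = 6(1−p) → p = 6/7.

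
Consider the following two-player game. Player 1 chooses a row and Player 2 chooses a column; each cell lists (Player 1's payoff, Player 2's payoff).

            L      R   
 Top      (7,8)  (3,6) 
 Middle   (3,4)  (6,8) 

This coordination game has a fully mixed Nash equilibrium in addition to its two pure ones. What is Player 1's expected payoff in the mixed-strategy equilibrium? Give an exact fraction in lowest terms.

Player 2 mixes with probability q on L, chosen so Player 1 is indifferent: 7q + 3(1−q) = 3q + 6(1−q) gives q = 3/7.
Player 1's expected payoff (from either row, since indifferent) is 7·3/7 + 3·4/7 = 33/7.

33/7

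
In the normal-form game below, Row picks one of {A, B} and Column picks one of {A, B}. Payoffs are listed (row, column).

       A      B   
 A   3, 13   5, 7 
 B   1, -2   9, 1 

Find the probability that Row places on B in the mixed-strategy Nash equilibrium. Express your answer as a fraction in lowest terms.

2/3

Row's mix p on A must make Column indifferent between A and B.
Column's payoff from A: 13p + (-2)(1−p). From B: 7p + 1(1−p).
Set equal: 6p = 3(1−p) → p = 3/9 = 1/3.
Probability on B is 1 − 1/3 = 2/3.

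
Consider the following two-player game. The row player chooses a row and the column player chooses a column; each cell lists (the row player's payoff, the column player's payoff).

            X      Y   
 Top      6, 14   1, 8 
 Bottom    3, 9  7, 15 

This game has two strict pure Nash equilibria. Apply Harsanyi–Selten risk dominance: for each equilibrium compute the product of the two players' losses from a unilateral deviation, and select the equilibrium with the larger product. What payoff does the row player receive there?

At (Top, X): the row player loses 6 − 3 = 3 by deviating; the column player loses 14 − 8 = 6. Product = 3·6 = 18.
At (Bottom, Y): the row player loses 7 − 1 = 6 by deviating; the column player loses 15 − 9 = 6. Product = 6·6 = 36.
36 > 18, so (Bottom, Y) is risk-dominant. The row player's payoff there is 7.

7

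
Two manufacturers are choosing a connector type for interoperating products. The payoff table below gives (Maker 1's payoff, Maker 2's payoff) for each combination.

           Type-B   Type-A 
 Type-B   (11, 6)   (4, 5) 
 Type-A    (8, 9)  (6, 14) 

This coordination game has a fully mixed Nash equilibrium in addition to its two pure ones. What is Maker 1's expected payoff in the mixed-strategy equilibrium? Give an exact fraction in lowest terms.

Maker 2 mixes with probability q on Type-B, chosen so Maker 1 is indifferent: 11q + 4(1−q) = 8q + 6(1−q) gives q = 2/5.
Maker 1's expected payoff (from either row, since indifferent) is 11·2/5 + 4·3/5 = 34/5.

34/5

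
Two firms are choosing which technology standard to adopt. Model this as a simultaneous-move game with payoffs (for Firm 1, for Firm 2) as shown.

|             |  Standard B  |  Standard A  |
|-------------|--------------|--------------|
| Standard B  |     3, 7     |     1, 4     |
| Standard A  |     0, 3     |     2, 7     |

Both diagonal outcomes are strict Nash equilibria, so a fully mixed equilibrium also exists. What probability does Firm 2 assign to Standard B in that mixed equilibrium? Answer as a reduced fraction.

1/4

Firm 2's mix q on Standard B must make Firm 1 indifferent between Standard B and Standard A.
Firm 1's payoff from Standard B: 3q + 1(1−q). From Standard A: 0q + 2(1−q).
Set equal: 3q = 1(1−q) → q = 1/4.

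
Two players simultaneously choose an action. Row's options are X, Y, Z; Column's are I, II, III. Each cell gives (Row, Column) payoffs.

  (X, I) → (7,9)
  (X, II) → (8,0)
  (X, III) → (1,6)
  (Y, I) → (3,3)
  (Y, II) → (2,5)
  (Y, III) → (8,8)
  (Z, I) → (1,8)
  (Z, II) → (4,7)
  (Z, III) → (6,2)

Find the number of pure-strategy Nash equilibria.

(X, I): Row gets 7 (best alternative 3); Column gets 9 (best alternative 6). Neither deviates — NE.
(Y, III): Row gets 8 (best alternative 6); Column gets 8 (best alternative 5). Neither deviates — NE.
(Y, II) is not a NE: Row would switch to X (8 > 2).
No other cell survives both best-response checks, so there are 2 pure NE.

2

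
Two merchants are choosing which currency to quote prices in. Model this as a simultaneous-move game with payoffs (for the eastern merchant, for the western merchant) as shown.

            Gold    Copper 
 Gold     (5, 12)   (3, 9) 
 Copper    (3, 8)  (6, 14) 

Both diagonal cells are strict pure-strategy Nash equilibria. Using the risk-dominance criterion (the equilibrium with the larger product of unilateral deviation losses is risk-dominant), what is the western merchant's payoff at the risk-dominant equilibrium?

14

At both Gold: the eastern merchant loses 5 − 3 = 2 by deviating; the western merchant loses 12 − 9 = 3. Product = 2·3 = 6.
At both Copper: the eastern merchant loses 6 − 3 = 3 by deviating; the western merchant loses 14 − 8 = 6. Product = 3·6 = 18.
18 > 6, so both Copper is risk-dominant. The western merchant's payoff there is 14.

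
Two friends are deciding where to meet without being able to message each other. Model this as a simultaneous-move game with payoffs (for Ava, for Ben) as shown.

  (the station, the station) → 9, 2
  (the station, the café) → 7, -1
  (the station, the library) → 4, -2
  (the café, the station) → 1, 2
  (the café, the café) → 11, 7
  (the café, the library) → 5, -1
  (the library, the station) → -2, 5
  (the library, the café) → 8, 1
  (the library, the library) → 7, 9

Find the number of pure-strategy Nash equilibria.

Both the station: Ava gets 9 (best alternative 1); Ben gets 2 (best alternative -1). Neither deviates — NE.
Both the café: Ava gets 11 (best alternative 8); Ben gets 7 (best alternative 2). Neither deviates — NE.
Both the library: Ava gets 7 (best alternative 5); Ben gets 9 (best alternative 5). Neither deviates — NE.
(the station, the library) is not a NE: Ava would switch to the library (7 > 4).
No other cell survives both best-response checks, so there are 3 pure NE.

3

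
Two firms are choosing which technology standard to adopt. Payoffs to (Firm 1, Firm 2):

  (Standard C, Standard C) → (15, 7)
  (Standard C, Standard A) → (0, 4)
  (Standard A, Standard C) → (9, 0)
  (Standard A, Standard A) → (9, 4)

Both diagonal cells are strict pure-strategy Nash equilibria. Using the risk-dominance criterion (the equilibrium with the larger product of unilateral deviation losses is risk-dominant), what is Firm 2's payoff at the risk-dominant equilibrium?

At both Standard C: Firm 1 loses 15 − 9 = 6 by deviating; Firm 2 loses 7 − 4 = 3. Product = 6·3 = 18.
At both Standard A: Firm 1 loses 9 − 0 = 9 by deviating; Firm 2 loses 4 − 0 = 4. Product = 9·4 = 36.
36 > 18, so both Standard A is risk-dominant. Firm 2's payoff there is 4.

4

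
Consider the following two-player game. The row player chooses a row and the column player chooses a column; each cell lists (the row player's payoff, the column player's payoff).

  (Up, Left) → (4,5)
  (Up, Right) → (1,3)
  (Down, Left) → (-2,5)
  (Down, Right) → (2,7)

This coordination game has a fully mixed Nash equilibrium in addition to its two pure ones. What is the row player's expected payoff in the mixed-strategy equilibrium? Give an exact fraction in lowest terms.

The column player mixes with probability q on Left, chosen so the row player is indifferent: 4q + 1(1−q) = (-2)q + 2(1−q) gives q = 1/7.
The row player's expected payoff (from either row, since indifferent) is 4·1/7 + 1·6/7 = 10/7.

10/7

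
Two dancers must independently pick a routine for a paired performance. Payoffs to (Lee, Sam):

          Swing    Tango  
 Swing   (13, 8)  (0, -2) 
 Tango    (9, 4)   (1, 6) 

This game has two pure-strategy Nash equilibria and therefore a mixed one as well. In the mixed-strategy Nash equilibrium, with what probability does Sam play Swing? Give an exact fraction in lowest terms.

1/5

Sam's mix q on Swing must make Lee indifferent between Swing and Tango.
Lee's payoff from Swing: 13q + 0(1−q). From Tango: 9q + 1(1−q).
Set equal: 4q = 1(1−q) → q = 1/5.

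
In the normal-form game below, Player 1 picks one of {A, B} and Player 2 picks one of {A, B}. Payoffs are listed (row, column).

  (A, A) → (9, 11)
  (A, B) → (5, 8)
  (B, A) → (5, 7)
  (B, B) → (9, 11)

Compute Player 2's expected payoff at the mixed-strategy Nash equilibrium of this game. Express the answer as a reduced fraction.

Player 1 mixes with probability p on A, chosen so Player 2 is indifferent: 11p + 7(1−p) = 8p + 11(1−p) gives p = 4/7.
Player 2's expected payoff is 11·4/7 + 7·3/7 = 65/7.

65/7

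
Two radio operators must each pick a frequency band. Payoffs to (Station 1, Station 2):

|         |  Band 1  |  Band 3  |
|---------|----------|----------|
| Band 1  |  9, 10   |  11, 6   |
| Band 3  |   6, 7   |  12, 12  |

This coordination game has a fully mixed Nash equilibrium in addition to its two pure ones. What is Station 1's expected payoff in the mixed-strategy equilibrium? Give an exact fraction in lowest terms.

21/2

Station 2 mixes with probability q on Band 1, chosen so Station 1 is indifferent: 9q + 11(1−q) = 6q + 12(1−q) gives q = 1/4.
Station 1's expected payoff (from either row, since indifferent) is 9·1/4 + 11·3/4 = 21/2.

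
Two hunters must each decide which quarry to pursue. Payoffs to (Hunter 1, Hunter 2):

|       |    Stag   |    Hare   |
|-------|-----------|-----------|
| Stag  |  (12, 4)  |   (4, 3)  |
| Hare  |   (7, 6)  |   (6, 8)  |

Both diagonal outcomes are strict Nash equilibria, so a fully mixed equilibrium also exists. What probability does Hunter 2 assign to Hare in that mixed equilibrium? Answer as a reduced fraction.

5/7

Hunter 2's mix q on Stag must make Hunter 1 indifferent between Stag and Hare.
Hunter 1's payoff from Stag: 12q + 4(1−q). From Hare: 7q + 6(1−q).
Set equal: 5q = 2(1−q) → q = 2/7.
Probability on Hare is 1 − 2/7 = 5/7.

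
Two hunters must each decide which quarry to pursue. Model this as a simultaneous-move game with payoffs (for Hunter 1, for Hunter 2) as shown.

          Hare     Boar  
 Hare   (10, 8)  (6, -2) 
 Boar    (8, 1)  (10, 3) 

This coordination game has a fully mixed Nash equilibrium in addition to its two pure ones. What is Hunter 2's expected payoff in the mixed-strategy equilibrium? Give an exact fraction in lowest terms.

Hunter 1 mixes with probability p on Hare, chosen so Hunter 2 is indifferent: 8p + 1(1−p) = (-2)p + 3(1−p) gives p = 1/6.
Hunter 2's expected payoff is 8·1/6 + 1·5/6 = 13/6.

13/6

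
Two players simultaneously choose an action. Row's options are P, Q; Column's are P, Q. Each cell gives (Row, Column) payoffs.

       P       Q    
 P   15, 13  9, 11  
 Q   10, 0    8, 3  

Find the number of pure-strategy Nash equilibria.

1

Both P: Row gets 15 (best alternative 10); Column gets 13 (best alternative 11). Neither deviates — NE.
Both Q is not a NE: Row would switch to P (9 > 8).
No other cell survives both best-response checks, so there is 1 pure NE.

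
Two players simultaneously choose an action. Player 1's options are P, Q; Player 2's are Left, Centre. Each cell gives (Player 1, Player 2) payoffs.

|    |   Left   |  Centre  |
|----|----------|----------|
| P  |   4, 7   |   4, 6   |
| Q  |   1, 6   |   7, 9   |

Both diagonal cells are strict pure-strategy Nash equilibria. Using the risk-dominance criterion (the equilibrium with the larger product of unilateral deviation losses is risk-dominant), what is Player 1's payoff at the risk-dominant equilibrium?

7

At (P, Left): Player 1 loses 4 − 1 = 3 by deviating; Player 2 loses 7 − 6 = 1. Product = 3·1 = 3.
At (Q, Centre): Player 1 loses 7 − 4 = 3 by deviating; Player 2 loses 9 − 6 = 3. Product = 3·3 = 9.
9 > 3, so (Q, Centre) is risk-dominant. Player 1's payoff there is 7.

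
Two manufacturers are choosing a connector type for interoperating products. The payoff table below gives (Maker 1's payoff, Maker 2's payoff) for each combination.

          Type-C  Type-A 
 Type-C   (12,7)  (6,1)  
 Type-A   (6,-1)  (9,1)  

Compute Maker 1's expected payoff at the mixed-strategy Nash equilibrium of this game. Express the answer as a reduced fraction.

Maker 2 mixes with probability q on Type-C, chosen so Maker 1 is indifferent: 12q + 6(1−q) = 6q + 9(1−q) gives q = 1/3.
Maker 1's expected payoff (from either row, since indifferent) is 12·1/3 + 6·2/3 = 8.

8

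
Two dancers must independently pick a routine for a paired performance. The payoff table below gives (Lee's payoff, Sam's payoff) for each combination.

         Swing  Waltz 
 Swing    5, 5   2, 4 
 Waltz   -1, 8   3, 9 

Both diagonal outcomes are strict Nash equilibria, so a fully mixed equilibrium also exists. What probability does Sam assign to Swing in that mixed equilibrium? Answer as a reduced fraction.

1/7

Sam's mix q on Swing must make Lee indifferent between Swing and Waltz.
Lee's payoff from Swing: 5q + 2(1−q). From Waltz: (-1)q + 3(1−q).
Set equal: 6q = 1(1−q) → q = 1/7.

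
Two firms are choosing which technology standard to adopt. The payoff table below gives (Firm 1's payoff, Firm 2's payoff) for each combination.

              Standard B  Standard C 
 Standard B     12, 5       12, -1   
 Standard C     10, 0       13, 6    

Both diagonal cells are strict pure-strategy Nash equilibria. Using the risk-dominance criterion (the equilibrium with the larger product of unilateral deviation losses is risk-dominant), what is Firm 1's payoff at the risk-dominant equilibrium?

12

At both Standard B: Firm 1 loses 12 − 10 = 2 by deviating; Firm 2 loses 5 − (-1) = 6. Product = 2·6 = 12.
At both Standard C: Firm 1 loses 13 − 12 = 1 by deviating; Firm 2 loses 6 − 0 = 6. Product = 1·6 = 6.
12 > 6, so both Standard B is risk-dominant. Firm 1's payoff there is 12.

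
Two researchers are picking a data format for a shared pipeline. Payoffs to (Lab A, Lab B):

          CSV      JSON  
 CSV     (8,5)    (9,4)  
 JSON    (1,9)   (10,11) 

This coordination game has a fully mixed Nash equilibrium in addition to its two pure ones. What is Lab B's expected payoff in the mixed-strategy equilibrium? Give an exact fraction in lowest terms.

19/3

Lab A mixes with probability p on CSV, chosen so Lab B is indifferent: 5p + 9(1−p) = 4p + 11(1−p) gives p = 2/3.
Lab B's expected payoff is 5·2/3 + 9·1/3 = 19/3.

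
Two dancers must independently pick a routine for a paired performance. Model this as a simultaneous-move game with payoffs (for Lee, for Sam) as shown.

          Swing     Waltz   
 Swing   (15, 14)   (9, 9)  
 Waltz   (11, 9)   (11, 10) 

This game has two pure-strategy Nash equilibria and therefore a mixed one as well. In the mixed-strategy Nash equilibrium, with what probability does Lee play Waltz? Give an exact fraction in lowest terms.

Lee's mix p on Swing must make Sam indifferent between Swing and Waltz.
Sam's payoff from Swing: 14p + 9(1−p). From Waltz: 9p + 10(1−p).
Set equal: 5p = 1(1−p) → p = 1/6.
Probability on Waltz is 1 − 1/6 = 5/6.

5/6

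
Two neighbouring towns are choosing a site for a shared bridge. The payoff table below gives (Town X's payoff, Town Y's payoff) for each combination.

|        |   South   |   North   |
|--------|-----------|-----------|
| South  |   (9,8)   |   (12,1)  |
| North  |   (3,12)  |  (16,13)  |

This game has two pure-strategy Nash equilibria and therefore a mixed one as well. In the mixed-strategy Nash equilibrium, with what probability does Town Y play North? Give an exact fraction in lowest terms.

3/5

Town Y's mix q on South must make Town X indifferent between South and North.
Town X's payoff from South: 9q + 12(1−q). From North: 3q + 16(1−q).
Set equal: 6q = 4(1−q) → q = 4/10 = 2/5.
Probability on North is 1 − 2/5 = 3/5.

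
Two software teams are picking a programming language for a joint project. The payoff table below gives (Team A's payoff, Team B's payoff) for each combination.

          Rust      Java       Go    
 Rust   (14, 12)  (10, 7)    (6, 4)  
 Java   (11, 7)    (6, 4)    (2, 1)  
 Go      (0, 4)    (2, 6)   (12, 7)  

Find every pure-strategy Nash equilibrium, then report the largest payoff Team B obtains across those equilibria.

12

Both Rust is a pure NE (Team A: 14 ≥ 11; Team B: 12 ≥ 7). Team B gets 12.
Both Go is a pure NE (Team A: 12 ≥ 6; Team B: 7 ≥ 6). Team B gets 7.
Every other cell has a profitable deviation for at least one player. Highest of {12, 7} is 12.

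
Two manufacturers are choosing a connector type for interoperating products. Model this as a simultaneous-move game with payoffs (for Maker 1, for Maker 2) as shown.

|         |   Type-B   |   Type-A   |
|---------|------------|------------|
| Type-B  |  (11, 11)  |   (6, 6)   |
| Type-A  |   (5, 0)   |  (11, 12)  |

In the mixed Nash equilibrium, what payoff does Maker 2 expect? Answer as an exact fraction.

Maker 1 mixes with probability p on Type-B, chosen so Maker 2 is indifferent: 11p + 0(1−p) = 6p + 12(1−p) gives p = 12/17.
Maker 2's expected payoff is 11·12/17 + 0·5/17 = 132/17.

132/17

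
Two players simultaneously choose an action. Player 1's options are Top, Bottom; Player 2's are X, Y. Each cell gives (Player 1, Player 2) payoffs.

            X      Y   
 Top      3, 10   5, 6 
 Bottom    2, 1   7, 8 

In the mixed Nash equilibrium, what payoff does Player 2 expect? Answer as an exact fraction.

Player 1 mixes with probability p on Top, chosen so Player 2 is indifferent: 10p + 1(1−p) = 6p + 8(1−p) gives p = 7/11.
Player 2's expected payoff is 10·7/11 + 1·4/11 = 74/11.

74/11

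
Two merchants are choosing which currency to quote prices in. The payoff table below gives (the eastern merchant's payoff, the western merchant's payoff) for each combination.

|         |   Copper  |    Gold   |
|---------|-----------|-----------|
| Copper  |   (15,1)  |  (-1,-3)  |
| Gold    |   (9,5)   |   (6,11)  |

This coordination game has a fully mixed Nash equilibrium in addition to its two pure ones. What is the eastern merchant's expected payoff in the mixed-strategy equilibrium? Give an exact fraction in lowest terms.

The western merchant mixes with probability q on Copper, chosen so the eastern merchant is indifferent: 15q + (-1)(1−q) = 9q + 6(1−q) gives q = 7/13.
The eastern merchant's expected payoff (from either row, since indifferent) is 15·7/13 + (-1)·6/13 = 99/13.

99/13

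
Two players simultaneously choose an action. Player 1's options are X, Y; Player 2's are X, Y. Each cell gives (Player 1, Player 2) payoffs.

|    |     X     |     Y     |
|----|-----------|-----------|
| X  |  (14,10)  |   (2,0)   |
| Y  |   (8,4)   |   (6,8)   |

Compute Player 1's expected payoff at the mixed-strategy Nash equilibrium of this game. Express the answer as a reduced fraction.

Player 2 mixes with probability q on X, chosen so Player 1 is indifferent: 14q + 2(1−q) = 8q + 6(1−q) gives q = 2/5.
Player 1's expected payoff (from either row, since indifferent) is 14·2/5 + 2·3/5 = 34/5.

34/5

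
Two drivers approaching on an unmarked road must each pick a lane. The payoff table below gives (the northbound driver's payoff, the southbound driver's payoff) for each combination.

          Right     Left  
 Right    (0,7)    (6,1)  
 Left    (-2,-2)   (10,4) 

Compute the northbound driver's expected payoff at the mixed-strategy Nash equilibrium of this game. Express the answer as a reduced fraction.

The southbound driver mixes with probability q on Right, chosen so the northbound driver is indifferent: 0q + 6(1−q) = (-2)q + 10(1−q) gives q = 2/3.
The northbound driver's expected payoff (from either row, since indifferent) is 0·2/3 + 6·1/3 = 2.

2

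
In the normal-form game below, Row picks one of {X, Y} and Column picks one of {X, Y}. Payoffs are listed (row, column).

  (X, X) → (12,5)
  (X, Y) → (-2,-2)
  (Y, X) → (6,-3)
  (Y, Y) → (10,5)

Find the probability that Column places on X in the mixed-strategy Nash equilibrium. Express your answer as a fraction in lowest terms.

2/3

Column's mix q on X must make Row indifferent between X and Y.
Row's payoff from X: 12q + (-2)(1−q). From Y: 6q + 10(1−q).
Set equal: 6q = 12(1−q) → q = 12/18 = 2/3.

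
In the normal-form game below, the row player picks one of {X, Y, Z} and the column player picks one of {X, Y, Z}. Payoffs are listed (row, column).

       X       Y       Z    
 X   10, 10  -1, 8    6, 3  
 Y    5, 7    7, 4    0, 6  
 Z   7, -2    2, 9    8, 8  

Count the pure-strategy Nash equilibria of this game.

Both X: the row player gets 10 (best alternative 7); the column player gets 10 (best alternative 8). Neither deviates — NE.
Both Y is not a NE: the column player would switch to X (7 > 4).
No other cell survives both best-response checks, so there is 1 pure NE.

1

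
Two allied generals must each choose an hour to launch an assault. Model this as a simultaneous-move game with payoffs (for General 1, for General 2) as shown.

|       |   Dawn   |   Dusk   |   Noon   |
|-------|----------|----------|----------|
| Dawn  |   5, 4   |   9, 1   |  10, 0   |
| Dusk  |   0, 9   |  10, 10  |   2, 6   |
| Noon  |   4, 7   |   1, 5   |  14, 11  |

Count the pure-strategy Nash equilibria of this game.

Both Dawn: General 1 gets 5 (best alternative 4); General 2 gets 4 (best alternative 1). Neither deviates — NE.
Both Dusk: General 1 gets 10 (best alternative 9); General 2 gets 10 (best alternative 9). Neither deviates — NE.
Both Noon: General 1 gets 14 (best alternative 10); General 2 gets 11 (best alternative 7). Neither deviates — NE.
(Dusk, Dawn) is not a NE: General 1 would switch to Dawn (5 > 0).
No other cell survives both best-response checks, so there are 3 pure NE.

3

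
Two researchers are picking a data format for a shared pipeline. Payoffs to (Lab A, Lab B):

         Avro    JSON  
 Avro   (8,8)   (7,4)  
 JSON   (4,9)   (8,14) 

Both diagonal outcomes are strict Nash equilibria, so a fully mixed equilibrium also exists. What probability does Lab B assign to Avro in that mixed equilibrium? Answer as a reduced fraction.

Lab B's mix q on Avro must make Lab A indifferent between Avro and JSON.
Lab A's payoff from Avro: 8q + 7(1−q). From JSON: 4q + 8(1−q).
Set equal: 4q = 1(1−q) → q = 1/5.

1/5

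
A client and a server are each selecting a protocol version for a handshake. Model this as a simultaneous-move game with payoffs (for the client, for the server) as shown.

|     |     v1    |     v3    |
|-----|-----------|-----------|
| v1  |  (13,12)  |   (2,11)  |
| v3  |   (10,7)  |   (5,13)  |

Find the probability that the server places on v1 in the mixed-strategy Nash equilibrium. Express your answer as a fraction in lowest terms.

1/2

The server's mix q on v1 must make the client indifferent between v1 and v3.
The client's payoff from v1: 13q + 2(1−q). From v3: 10q + 5(1−q).
Set equal: 3q = 3(1−q) → q = 3/6 = 1/2.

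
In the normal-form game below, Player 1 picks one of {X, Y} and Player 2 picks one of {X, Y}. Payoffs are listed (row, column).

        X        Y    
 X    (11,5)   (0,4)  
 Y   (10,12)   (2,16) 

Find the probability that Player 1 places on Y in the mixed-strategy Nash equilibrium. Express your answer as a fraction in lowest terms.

1/5

Player 1's mix p on X must make Player 2 indifferent between X and Y.
Player 2's payoff from X: 5p + 12(1−p). From Y: 4p + 16(1−p).
Set equal: 1p = 4(1−p) → p = 4/5.
Probability on Y is 1 − 4/5 = 1/5.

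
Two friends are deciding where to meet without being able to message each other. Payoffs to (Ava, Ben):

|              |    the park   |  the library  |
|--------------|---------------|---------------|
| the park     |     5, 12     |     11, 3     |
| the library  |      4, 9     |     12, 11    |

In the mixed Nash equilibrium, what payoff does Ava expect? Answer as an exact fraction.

Ben mixes with probability q on the park, chosen so Ava is indifferent: 5q + 11(1−q) = 4q + 12(1−q) gives q = 1/2.
Ava's expected payoff (from either row, since indifferent) is 5·1/2 + 11·1/2 = 8.

8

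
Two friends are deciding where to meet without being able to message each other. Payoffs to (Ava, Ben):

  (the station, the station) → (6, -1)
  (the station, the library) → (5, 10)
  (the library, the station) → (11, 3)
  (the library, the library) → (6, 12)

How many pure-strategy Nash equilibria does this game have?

1

Both the library: Ava gets 6 (best alternative 5); Ben gets 12 (best alternative 3). Neither deviates — NE.
Both the station is not a NE: Ava would switch to the library (11 > 6).
No other cell survives both best-response checks, so there is 1 pure NE.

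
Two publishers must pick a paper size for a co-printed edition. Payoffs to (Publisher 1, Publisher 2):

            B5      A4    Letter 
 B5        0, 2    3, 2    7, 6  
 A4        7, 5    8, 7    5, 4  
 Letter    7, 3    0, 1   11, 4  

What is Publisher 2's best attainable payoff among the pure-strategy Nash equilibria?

7

Both A4 is a pure NE (Publisher 1: 8 ≥ 3; Publisher 2: 7 ≥ 5). Publisher 2 gets 7.
Both Letter is a pure NE (Publisher 1: 11 ≥ 7; Publisher 2: 4 ≥ 3). Publisher 2 gets 4.
Every other cell has a profitable deviation for at least one player. Highest of {7, 4} is 7.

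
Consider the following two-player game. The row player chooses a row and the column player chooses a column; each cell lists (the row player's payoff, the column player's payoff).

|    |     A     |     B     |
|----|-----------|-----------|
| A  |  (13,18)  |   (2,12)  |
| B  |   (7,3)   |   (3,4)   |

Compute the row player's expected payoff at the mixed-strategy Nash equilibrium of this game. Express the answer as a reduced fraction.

25/7

The column player mixes with probability q on A, chosen so the row player is indifferent: 13q + 2(1−q) = 7q + 3(1−q) gives q = 1/7.
The row player's expected payoff (from either row, since indifferent) is 13·1/7 + 2·6/7 = 25/7.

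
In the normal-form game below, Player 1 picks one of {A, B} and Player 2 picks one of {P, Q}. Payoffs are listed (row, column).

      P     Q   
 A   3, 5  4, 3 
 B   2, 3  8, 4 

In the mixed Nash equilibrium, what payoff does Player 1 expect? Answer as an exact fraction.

16/5

Player 2 mixes with probability q on P, chosen so Player 1 is indifferent: 3q + 4(1−q) = 2q + 8(1−q) gives q = 4/5.
Player 1's expected payoff (from either row, since indifferent) is 3·4/5 + 4·1/5 = 16/5.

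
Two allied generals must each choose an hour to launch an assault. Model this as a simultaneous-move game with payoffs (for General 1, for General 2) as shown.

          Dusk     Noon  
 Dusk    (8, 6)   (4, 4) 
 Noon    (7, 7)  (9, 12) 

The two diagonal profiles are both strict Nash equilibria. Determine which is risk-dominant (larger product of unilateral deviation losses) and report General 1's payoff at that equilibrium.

9

At both Dusk: General 1 loses 8 − 7 = 1 by deviating; General 2 loses 6 − 4 = 2. Product = 1·2 = 2.
At both Noon: General 1 loses 9 − 4 = 5 by deviating; General 2 loses 12 − 7 = 5. Product = 5·5 = 25.
25 > 2, so both Noon is risk-dominant. General 1's payoff there is 9.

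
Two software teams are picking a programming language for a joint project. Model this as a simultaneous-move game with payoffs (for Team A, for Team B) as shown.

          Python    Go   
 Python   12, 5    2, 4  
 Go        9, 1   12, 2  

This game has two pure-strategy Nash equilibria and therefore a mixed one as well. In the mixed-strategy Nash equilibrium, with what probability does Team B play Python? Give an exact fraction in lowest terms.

Team B's mix q on Python must make Team A indifferent between Python and Go.
Team A's payoff from Python: 12q + 2(1−q). From Go: 9q + 12(1−q).
Set equal: 3q = 10(1−q) → q = 10/13.

10/13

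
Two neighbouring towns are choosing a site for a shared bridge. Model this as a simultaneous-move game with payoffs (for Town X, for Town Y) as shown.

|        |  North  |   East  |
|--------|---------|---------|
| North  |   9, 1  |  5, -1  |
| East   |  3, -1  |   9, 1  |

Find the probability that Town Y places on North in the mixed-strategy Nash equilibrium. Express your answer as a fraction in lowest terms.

2/5

Town Y's mix q on North must make Town X indifferent between North and East.
Town X's payoff from North: 9q + 5(1−q). From East: 3q + 9(1−q).
Set equal: 6q = 4(1−q) → q = 4/10 = 2/5.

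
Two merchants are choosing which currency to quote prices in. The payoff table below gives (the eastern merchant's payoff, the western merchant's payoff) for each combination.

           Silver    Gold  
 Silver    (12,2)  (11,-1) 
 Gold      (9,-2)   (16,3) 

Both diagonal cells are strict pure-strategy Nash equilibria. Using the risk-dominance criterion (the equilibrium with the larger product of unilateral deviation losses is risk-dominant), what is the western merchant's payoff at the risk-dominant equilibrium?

At both Silver: the eastern merchant loses 12 − 9 = 3 by deviating; the western merchant loses 2 − (-1) = 3. Product = 3·3 = 9.
At both Gold: the eastern merchant loses 16 − 11 = 5 by deviating; the western merchant loses 3 − (-2) = 5. Product = 5·5 = 25.
25 > 9, so both Gold is risk-dominant. The western merchant's payoff there is 3.

3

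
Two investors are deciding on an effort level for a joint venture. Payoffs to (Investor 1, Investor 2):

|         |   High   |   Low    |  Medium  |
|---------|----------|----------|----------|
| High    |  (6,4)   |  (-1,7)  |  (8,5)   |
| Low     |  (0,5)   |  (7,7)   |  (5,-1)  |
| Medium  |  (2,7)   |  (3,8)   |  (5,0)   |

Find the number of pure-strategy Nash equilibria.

Both Low: Investor 1 gets 7 (best alternative 3); Investor 2 gets 7 (best alternative 5). Neither deviates — NE.
Both Medium is not a NE: Investor 1 would switch to High (8 > 5).
No other cell survives both best-response checks, so there is 1 pure NE.

1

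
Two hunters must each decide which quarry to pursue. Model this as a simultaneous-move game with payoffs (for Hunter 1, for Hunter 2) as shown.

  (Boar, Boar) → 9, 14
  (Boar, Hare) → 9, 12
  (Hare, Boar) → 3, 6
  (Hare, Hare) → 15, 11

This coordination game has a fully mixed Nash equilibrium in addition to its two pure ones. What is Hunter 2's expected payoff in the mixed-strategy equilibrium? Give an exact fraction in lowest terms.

82/7

Hunter 1 mixes with probability p on Boar, chosen so Hunter 2 is indifferent: 14p + 6(1−p) = 12p + 11(1−p) gives p = 5/7.
Hunter 2's expected payoff is 14·5/7 + 6·2/7 = 82/7.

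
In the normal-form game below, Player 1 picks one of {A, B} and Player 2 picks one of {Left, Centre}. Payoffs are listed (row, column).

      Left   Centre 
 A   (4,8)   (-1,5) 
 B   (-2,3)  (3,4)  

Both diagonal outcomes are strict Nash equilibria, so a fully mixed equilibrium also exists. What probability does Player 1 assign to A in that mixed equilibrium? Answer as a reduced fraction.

1/4

Player 1's mix p on A must make Player 2 indifferent between Left and Centre.
Player 2's payoff from Left: 8p + 3(1−p). From Centre: 5p + 4(1−p).
Set equal: 3p = 1(1−p) → p = 1/4.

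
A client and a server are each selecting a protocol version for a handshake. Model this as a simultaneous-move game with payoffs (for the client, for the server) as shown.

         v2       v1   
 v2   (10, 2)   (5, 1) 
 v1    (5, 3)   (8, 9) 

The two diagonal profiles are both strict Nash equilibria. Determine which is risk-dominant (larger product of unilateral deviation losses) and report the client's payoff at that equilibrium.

8

At both v2: the client loses 10 − 5 = 5 by deviating; the server loses 2 − 1 = 1. Product = 5·1 = 5.
At both v1: the client loses 8 − 5 = 3 by deviating; the server loses 9 − 3 = 6. Product = 3·6 = 18.
18 > 5, so both v1 is risk-dominant. The client's payoff there is 8.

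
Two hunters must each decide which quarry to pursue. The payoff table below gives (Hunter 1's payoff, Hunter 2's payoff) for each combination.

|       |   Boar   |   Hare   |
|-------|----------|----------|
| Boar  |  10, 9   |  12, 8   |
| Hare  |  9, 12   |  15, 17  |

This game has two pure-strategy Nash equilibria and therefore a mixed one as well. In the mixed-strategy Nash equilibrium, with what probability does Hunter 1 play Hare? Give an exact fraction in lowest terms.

1/6

Hunter 1's mix p on Boar must make Hunter 2 indifferent between Boar and Hare.
Hunter 2's payoff from Boar: 9p + 12(1−p). From Hare: 8p + 17(1−p).
Set equal: 1p = 5(1−p) → p = 5/6.
Probability on Hare is 1 − 5/6 = 1/6.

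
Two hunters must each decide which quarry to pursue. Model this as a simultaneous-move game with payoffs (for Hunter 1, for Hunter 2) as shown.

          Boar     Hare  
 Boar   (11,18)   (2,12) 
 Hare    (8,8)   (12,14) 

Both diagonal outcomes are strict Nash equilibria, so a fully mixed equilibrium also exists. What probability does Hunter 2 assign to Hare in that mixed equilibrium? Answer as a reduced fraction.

3/13

Hunter 2's mix q on Boar must make Hunter 1 indifferent between Boar and Hare.
Hunter 1's payoff from Boar: 11q + 2(1−q). From Hare: 8q + 12(1−q).
Set equal: 3q = 10(1−q) → q = 10/13.
Probability on Hare is 1 − 10/13 = 3/13.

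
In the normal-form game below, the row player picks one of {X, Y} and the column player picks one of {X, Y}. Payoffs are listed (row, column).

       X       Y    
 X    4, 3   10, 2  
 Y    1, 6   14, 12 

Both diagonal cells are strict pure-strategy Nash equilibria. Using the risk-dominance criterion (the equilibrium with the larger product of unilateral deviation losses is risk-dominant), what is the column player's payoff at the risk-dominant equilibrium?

12

At both X: the row player loses 4 − 1 = 3 by deviating; the column player loses 3 − 2 = 1. Product = 3·1 = 3.
At both Y: the row player loses 14 − 10 = 4 by deviating; the column player loses 12 − 6 = 6. Product = 4·6 = 24.
24 > 3, so both Y is risk-dominant. The column player's payoff there is 12.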